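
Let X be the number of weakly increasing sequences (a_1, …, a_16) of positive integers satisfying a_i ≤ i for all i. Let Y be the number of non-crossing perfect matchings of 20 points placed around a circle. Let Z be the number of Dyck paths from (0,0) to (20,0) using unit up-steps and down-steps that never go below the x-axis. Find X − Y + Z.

Weakly increasing sequences with a_i ≤ i biject with Dyck paths of semilength 16, so there are C_16. So X = C_16 = 35357670.
Pairing 20 circle points by 10 non-crossing chords gives C_10 matchings. So Y = C_10 = 16796.
Dyck paths of semilength n (length 2n) are counted by C_n; here n = 10. So Z = C_10 = 16796.
X − Y + Z = 35357670 − 16796 + 16796 = 35357670.

35357670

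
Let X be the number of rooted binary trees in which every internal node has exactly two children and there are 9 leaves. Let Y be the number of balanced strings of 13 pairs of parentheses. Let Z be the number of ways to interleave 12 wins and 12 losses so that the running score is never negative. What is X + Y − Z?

A full binary tree with L leaves has L−1 internal nodes and is counted by C_{L−1}; L = 9 gives C_8. So X = C_8 = 1430.
Balanced strings of n pairs of brackets are counted by C_n; here n = 13. So Y = C_13 = 742900.
Reading a vote for the leader as '(' and for the other as ')' turns such a sequence into a balanced string of 12 pairs, so the count is C_12. So Z = C_12 = 208012.
X + Y − Z = 1430 + 742900 − 208012 = 536318.

536318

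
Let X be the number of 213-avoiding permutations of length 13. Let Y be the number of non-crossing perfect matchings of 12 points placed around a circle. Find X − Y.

For any fixed pattern of length 3, the pattern-avoiding permutations of [13] number C_13. So X = C_13 = 742900.
Pairing 12 circle points by 6 non-crossing chords gives C_6 matchings. So Y = C_6 = 132.
X − Y = 742900 − 132 = 742768.

742768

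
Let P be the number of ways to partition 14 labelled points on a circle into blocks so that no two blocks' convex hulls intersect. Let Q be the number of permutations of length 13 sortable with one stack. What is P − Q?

Non-crossing partitions of an n-element set are counted by C_n; here n = 14. So P = C_14 = 2674440.
By Knuth's characterisation, the stack-sortable permutations of length 13 are the 231-avoiders, numbering C_13. So Q = C_13 = 742900.
P − Q = 2674440 − 742900 = 1931540.

1931540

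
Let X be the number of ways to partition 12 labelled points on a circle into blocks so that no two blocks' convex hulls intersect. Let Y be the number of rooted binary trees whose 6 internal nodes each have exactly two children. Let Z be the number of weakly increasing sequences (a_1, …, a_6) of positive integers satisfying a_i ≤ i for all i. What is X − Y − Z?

Non-crossing partitions of an n-element set are counted by C_n; here n = 12. So X = C_12 = 208012.
The number of full binary trees on 6 internal nodes is the Catalan number C_6. So Y = C_6 = 132.
Such sub-staircase sequences of length n are counted by C_n; here n = 6. So Z = C_6 = 132.
X − Y − Z = 208012 − 132 − 132 = 207748.

207748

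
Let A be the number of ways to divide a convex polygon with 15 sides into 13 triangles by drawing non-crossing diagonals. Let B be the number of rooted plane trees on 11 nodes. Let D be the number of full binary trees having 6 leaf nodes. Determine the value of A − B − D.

726062

Triangulations of a convex m-gon are counted by C_{m−2}; with m = 15 this is C_13. So A = C_13 = 742900.
A rooted plane tree on 11 nodes has 10 edges, and such trees are counted by C_10. So B = C_10 = 16796.
A full binary tree with L leaves has L−1 internal nodes and is counted by C_{L−1}; L = 6 gives C_5. So D = C_5 = 42.
A − B − D = 742900 − 16796 − 42 = 726062.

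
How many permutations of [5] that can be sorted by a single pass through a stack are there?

42

Stack-sortable permutations are exactly the 231-avoiding ones, counted by C_n; here n = 5.
C_5 = C(10,5)/6 = 252/6 = 42.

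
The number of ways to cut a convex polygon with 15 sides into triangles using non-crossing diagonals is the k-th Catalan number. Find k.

13

A convex 15-gon is triangulated into 13 triangles, and the number of such triangulations is the Catalan number C_{15−2} = C_13.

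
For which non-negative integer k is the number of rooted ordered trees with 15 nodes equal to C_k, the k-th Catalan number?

A rooted plane tree on 15 nodes has 14 edges, and such trees are counted by C_14.

14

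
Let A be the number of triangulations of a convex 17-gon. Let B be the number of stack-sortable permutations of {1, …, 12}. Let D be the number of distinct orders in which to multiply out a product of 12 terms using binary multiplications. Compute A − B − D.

The number of triangulations of a 17-gon is the Catalan number C_15 (index = sides − 2). So A = C_15 = 9694845.
Stack-sortable permutations are exactly the 231-avoiding ones, counted by C_n; here n = 12. So B = C_12 = 208012.
Bracketing 12 factors into binary products is counted by C_{12−1} = C_11. So D = C_11 = 58786.
A − B − D = 9694845 − 208012 − 58786 = 9428047.

9428047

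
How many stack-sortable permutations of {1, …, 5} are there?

Stack-sortable permutations are exactly the 231-avoiding ones, counted by C_n; here n = 5.
C_5 = C(10,5)/6 = 252/6 = 42.

42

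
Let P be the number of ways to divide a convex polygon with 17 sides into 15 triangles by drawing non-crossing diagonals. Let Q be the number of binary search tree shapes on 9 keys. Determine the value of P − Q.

9689983

The number of triangulations of a 17-gon is the Catalan number C_15 (index = sides − 2). So P = C_15 = 9694845.
Rooted binary trees with 9 nodes (each child slot possibly empty) number C_9. So Q = C_9 = 4862.
P − Q = 9694845 − 4862 = 9689983.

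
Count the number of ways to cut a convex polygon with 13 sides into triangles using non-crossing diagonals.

58786

Triangulations of a convex m-gon are counted by C_{m−2}; with m = 13 this is C_11.
C_11 = C(22,11)/12 = 705432/12 = 58786.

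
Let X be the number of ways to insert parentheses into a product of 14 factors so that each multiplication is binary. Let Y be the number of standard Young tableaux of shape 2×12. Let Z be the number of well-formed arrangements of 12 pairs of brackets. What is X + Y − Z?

742900

Parenthesizations of m factors correspond to full binary trees with m leaves, counted by C_{m−1}; m = 14 gives C_13. So X = C_13 = 742900.
By the hook-length formula (or a Dyck-path bijection), SYT of shape 2×12 number C_12. So Y = C_12 = 208012.
A balanced arrangement of 12 bracket pairs is a Dyck word of semilength 12, so the count is C_12. So Z = C_12 = 208012.
X + Y − Z = 742900 + 208012 − 208012 = 742900.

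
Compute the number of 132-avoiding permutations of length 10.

For any fixed pattern of length 3, the pattern-avoiding permutations of [10] number C_10.
C_10 = 16796.

16796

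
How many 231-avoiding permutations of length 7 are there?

For any fixed pattern of length 3, the pattern-avoiding permutations of [7] number C_7.
C_7 = C(14,7)/8 = 3432/8 = 429.

429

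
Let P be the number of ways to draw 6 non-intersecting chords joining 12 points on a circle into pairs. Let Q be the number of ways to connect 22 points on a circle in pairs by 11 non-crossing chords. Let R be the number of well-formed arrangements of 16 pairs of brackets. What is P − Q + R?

35299016

Non-crossing perfect matchings of 2n points on a circle are counted by C_n; with 12 points, n = 6. So P = C_6 = 132.
Pairing 22 circle points by 11 non-crossing chords gives C_11 matchings. So Q = C_11 = 58786.
Balanced strings of n pairs of brackets are counted by C_n; here n = 16. So R = C_16 = 35357670.
P − Q + R = 132 − 58786 + 35357670 = 35299016.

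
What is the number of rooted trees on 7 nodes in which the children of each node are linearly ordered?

A rooted plane tree on 7 nodes has 6 edges, and such trees are counted by C_6.
C_6 = C(12,6)/7 = 924/7 = 132.

132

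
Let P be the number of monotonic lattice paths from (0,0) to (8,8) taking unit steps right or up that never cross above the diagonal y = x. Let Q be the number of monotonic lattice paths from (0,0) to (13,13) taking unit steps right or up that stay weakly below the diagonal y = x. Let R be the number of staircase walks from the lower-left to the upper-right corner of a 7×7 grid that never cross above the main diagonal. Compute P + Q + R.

744759

Sub-diagonal monotone paths from (0,0) to (8,8) biject with Dyck paths of semilength 8, giving C_8. So P = C_8 = 1430.
Monotone paths in an n×n grid that stay weakly below the diagonal are counted by C_n; here n = 13. So Q = C_13 = 742900.
Monotone paths in an n×n grid that stay weakly below the diagonal are counted by C_n; here n = 7. So R = C_7 = 429.
P + Q + R = 1430 + 742900 + 429 = 744759.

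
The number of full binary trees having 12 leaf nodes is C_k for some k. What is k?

11

Full binary trees with 12 leaves have 12−1 = 11 internal nodes, so there are C_11 of them.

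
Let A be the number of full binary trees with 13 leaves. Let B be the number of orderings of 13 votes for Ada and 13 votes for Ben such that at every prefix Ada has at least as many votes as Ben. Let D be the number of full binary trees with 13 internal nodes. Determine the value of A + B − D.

A full binary tree with L leaves has L−1 internal nodes and is counted by C_{L−1}; L = 13 gives C_12. So A = C_12 = 208012.
Ballot sequences with n votes each where one side never trails are Dyck words, counted by C_n; here n = 13. So B = C_13 = 742900.
The number of full binary trees on 13 internal nodes is the Catalan number C_13. So D = C_13 = 742900.
A + B − D = 208012 + 742900 − 742900 = 208012.

208012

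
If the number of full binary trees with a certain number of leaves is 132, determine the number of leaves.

7

Full binary trees with L leaves are counted by C_{L−1}; 132 = C_6.
So the index is 6, and the number of leaves is 6 + 1 = 7.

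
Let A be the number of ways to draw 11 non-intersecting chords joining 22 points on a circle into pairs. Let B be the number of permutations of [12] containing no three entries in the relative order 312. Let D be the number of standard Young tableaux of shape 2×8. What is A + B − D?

Non-crossing perfect matchings of 2n points on a circle are counted by C_n; with 22 points, n = 11. So A = C_11 = 58786.
Permutations of [n] avoiding any single length-3 pattern are counted by C_n; here n = 12. So B = C_12 = 208012.
By the hook-length formula (or a Dyck-path bijection), SYT of shape 2×8 number C_8. So D = C_8 = 1430.
A + B − D = 58786 + 208012 − 1430 = 265368.

265368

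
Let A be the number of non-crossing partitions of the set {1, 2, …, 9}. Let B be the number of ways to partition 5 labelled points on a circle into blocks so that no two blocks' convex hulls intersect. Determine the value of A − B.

The non-crossing partitions of [9] form a lattice of size C_9. So A = C_9 = 4862.
The non-crossing partitions of [5] form a lattice of size C_5. So B = C_5 = 42.
A − B = 4862 − 42 = 4820.

4820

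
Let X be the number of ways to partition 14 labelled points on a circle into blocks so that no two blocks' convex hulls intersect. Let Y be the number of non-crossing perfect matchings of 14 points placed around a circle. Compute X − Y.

Non-crossing partitions of an n-element set are counted by C_n; here n = 14. So X = C_14 = 2674440.
Pairing 14 circle points by 7 non-crossing chords gives C_7 matchings. So Y = C_7 = 429.
X − Y = 2674440 − 429 = 2674011.

2674011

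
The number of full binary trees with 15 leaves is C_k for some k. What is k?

14

Full binary trees with 15 leaves have 15−1 = 14 internal nodes, so there are C_14 of them.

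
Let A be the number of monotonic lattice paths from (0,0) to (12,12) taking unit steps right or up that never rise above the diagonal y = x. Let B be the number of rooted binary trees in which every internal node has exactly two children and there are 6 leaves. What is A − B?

207970

Monotone paths in an n×n grid that stay weakly below the diagonal are counted by C_n; here n = 12. So A = C_12 = 208012.
Full binary trees with 6 leaves have 6−1 = 5 internal nodes, so there are C_5 of them. So B = C_5 = 42.
A − B = 208012 − 42 = 207970.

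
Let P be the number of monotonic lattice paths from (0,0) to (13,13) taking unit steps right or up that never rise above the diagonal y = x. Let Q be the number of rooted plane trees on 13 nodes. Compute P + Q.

950912

Sub-diagonal monotone paths from (0,0) to (13,13) biject with Dyck paths of semilength 13, giving C_13. So P = C_13 = 742900.
A rooted plane tree on 13 nodes has 12 edges, and such trees are counted by C_12. So Q = C_12 = 208012.
P + Q = 742900 + 208012 = 950912.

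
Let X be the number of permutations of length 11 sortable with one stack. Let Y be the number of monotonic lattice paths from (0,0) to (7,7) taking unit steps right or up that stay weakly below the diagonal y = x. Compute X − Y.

58357

Stack-sortable permutations are exactly the 231-avoiding ones, counted by C_n; here n = 11. So X = C_11 = 58786.
Monotone paths in an n×n grid that stay weakly below the diagonal are counted by C_n; here n = 7. So Y = C_7 = 429.
X − Y = 58786 − 429 = 58357.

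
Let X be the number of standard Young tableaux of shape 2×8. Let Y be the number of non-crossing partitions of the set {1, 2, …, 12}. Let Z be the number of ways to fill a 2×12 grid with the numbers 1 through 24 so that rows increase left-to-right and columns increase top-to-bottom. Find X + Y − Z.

By the hook-length formula (or a Dyck-path bijection), SYT of shape 2×8 number C_8. So X = C_8 = 1430.
The non-crossing partitions of [12] form a lattice of size C_12. So Y = C_12 = 208012.
Standard Young tableaux of shape 2×n are counted by C_n; here n = 12. So Z = C_12 = 208012.
X + Y − Z = 1430 + 208012 − 208012 = 1430.

1430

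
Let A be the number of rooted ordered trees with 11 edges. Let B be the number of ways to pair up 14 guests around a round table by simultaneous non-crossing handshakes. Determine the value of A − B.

58357

Rooted ordered trees with n edges are counted by C_n; here n = 11. So A = C_11 = 58786.
Non-crossing handshake pairings of 2n people are counted by C_n; 14 people gives n = 7. So B = C_7 = 429.
A − B = 58786 − 429 = 58357.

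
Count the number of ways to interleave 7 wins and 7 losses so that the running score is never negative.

Reading a vote for the leader as '(' and for the other as ')' turns such a sequence into a balanced string of 7 pairs, so the count is C_7.
C_7 = C_6 · 2(2·6+1)/(6+2) = 132 · 26/8 = 429.

429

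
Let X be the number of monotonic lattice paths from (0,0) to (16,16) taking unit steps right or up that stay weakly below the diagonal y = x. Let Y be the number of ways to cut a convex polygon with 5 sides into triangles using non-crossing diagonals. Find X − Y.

35357665

Sub-diagonal monotone paths from (0,0) to (16,16) biject with Dyck paths of semilength 16, giving C_16. So X = C_16 = 35357670.
The number of triangulations of a 5-gon is the Catalan number C_3 (index = sides − 2). So Y = C_3 = 5.
X − Y = 35357670 − 5 = 35357665.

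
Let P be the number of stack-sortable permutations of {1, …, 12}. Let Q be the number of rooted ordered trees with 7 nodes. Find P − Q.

207880

Stack-sortable permutations are exactly the 231-avoiding ones, counted by C_n; here n = 12. So P = C_12 = 208012.
Rooted ordered (plane) trees on m nodes have m−1 edges and are counted by C_{m−1}; m = 7 gives C_6. So Q = C_6 = 132.
P − Q = 208012 − 132 = 207880.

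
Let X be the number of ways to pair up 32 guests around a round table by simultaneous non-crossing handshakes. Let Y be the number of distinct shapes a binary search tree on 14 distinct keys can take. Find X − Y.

With 32 = 2·16 people, non-crossing handshake pairings are non-crossing perfect matchings on a circle, counted by C_16. So X = C_16 = 35357670.
Rooted binary trees with 14 nodes (each child slot possibly empty) number C_14. So Y = C_14 = 2674440.
X − Y = 35357670 − 2674440 = 32683230.

32683230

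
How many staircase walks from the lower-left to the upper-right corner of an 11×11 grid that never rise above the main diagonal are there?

Monotone paths in an n×n grid that stay weakly below the diagonal are counted by C_n; here n = 11.
C_11 = C(22,11)/12 = 705432/12 = 58786.

58786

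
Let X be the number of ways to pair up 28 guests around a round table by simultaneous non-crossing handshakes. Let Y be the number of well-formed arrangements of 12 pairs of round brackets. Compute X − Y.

With 28 = 2·14 people, non-crossing handshake pairings are non-crossing perfect matchings on a circle, counted by C_14. So X = C_14 = 2674440.
A balanced arrangement of 12 bracket pairs is a Dyck word of semilength 12, so the count is C_12. So Y = C_12 = 208012.
X − Y = 2674440 − 208012 = 2466428.

2466428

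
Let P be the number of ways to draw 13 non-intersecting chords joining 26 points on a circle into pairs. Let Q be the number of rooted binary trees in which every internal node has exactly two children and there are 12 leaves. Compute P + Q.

Pairing 26 circle points by 13 non-crossing chords gives C_13 matchings. So P = C_13 = 742900.
A full binary tree with L leaves has L−1 internal nodes and is counted by C_{L−1}; L = 12 gives C_11. So Q = C_11 = 58786.
P + Q = 742900 + 58786 = 801686.

801686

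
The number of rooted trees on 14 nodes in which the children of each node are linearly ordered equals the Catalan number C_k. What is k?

A rooted plane tree on 14 nodes has 13 edges, and such trees are counted by C_13.

13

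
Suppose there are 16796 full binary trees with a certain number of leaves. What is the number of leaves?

Full binary trees with L leaves are counted by C_{L−1}, and C_10 = 16796.
So the index is 10, and the number of leaves is 10 + 1 = 11.

11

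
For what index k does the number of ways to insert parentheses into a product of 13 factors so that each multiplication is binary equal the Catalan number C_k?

12

Parenthesizations of m factors correspond to full binary trees with m leaves, counted by C_{m−1}; m = 13 gives C_12.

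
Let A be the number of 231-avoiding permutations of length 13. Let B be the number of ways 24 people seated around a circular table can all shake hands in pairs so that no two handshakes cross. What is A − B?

For any fixed pattern of length 3, the pattern-avoiding permutations of [13] number C_13. So A = C_13 = 742900.
Non-crossing handshake pairings of 2n people are counted by C_n; 24 people gives n = 12. So B = C_12 = 208012.
A − B = 742900 − 208012 = 534888.

534888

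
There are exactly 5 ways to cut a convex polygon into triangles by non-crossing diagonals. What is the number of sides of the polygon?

5

Triangulations of a convex m-gon are counted by C_{m−2}. Since C_3 = 5, the index is 3.
So m − 2 = 3, giving m = 5 sides.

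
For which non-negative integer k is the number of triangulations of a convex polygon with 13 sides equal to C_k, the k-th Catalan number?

Triangulations of a convex m-gon are counted by C_{m−2}; with m = 13 this is C_11.

11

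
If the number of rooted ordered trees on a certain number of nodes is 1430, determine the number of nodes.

9

Rooted ordered trees on m nodes are counted by C_{m−1}; 1430 = C_8.
So the index is 8, and the number of nodes is 8 + 1 = 9.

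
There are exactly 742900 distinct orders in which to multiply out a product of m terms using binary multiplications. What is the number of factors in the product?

Parenthesizations of m factors are counted by C_{m−1}; 742900 = C_13.
So the index is 13, and the number of factors is 13 + 1 = 14.

14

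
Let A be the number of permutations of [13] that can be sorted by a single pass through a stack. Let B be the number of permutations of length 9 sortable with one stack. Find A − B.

By Knuth's characterisation, the stack-sortable permutations of length 13 are the 231-avoiders, numbering C_13. So A = C_13 = 742900.
Stack-sortable permutations are exactly the 231-avoiding ones, counted by C_n; here n = 9. So B = C_9 = 4862.
A − B = 742900 − 4862 = 738038.

738038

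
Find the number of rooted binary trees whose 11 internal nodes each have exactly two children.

Full binary trees with n internal nodes are counted by C_n; here n = 11.
C_11 = C(22,11)/12 = 705432/12 = 58786.

58786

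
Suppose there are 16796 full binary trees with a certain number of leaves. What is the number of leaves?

11

Full binary trees with L leaves are counted by C_{L−1}. The Catalan number equal to 16796 is C_10.
So the index is 10, and the number of leaves is 10 + 1 = 11.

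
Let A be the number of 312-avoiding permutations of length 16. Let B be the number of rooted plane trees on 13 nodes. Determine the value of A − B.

35149658

Permutations of [n] avoiding any single length-3 pattern are counted by C_n; here n = 16. So A = C_16 = 35357670.
A rooted plane tree on 13 nodes has 12 edges, and such trees are counted by C_12. So B = C_12 = 208012.
A − B = 35357670 − 208012 = 35149658.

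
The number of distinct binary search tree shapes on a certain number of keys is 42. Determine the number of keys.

Binary search tree shapes on n keys are counted by C_n; 42 = C_5.

5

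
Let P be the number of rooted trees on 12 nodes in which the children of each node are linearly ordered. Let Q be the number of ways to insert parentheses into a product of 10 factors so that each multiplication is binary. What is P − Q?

53924

Rooted ordered (plane) trees on m nodes have m−1 edges and are counted by C_{m−1}; m = 12 gives C_11. So P = C_11 = 58786.
Parenthesizations of m factors correspond to full binary trees with m leaves, counted by C_{m−1}; m = 10 gives C_9. So Q = C_9 = 4862.
P − Q = 58786 − 4862 = 53924.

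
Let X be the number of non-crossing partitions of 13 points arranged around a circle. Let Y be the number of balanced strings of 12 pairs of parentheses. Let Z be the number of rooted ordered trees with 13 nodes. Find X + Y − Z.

Non-crossing partitions of an n-element set are counted by C_n; here n = 13. So X = C_13 = 742900.
A balanced arrangement of 12 bracket pairs is a Dyck word of semilength 12, so the count is C_12. So Y = C_12 = 208012.
Rooted ordered (plane) trees on m nodes have m−1 edges and are counted by C_{m−1}; m = 13 gives C_12. So Z = C_12 = 208012.
X + Y − Z = 742900 + 208012 − 208012 = 742900.

742900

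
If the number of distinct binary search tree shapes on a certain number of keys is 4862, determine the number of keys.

Binary search tree shapes on n keys are counted by C_n. The Catalan number equal to 4862 is C_9.

9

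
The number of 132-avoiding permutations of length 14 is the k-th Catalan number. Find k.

14

Permutations of [n] avoiding any single length-3 pattern are counted by C_n; here n = 14.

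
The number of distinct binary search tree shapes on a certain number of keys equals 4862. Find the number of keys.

9

Binary search tree shapes on n keys are counted by C_n. The Catalan number equal to 4862 is C_9.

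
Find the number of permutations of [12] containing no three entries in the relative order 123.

Permutations of [n] avoiding any single length-3 pattern are counted by C_n; here n = 12.
C_12 = C_11 · 2(2·11+1)/(11+2) = 58786 · 46/13 = 208012.

208012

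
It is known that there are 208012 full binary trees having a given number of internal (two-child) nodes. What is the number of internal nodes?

Full binary trees with n internal nodes are counted by C_n. The Catalan number equal to 208012 is C_12.

12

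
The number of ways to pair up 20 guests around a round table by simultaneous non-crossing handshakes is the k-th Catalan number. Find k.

10

Non-crossing handshake pairings of 2n people are counted by C_n; 20 people gives n = 10.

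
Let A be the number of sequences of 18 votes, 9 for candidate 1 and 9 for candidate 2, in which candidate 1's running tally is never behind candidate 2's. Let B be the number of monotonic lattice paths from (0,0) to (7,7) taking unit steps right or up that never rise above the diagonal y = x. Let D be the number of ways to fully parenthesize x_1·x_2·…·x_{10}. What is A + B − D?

Reading a vote for the leader as '(' and for the other as ')' turns such a sequence into a balanced string of 9 pairs, so the count is C_9. So A = C_9 = 4862.
Sub-diagonal monotone paths from (0,0) to (7,7) biject with Dyck paths of semilength 7, giving C_7. So B = C_7 = 429.
Parenthesizations of m factors correspond to full binary trees with m leaves, counted by C_{m−1}; m = 10 gives C_9. So D = C_9 = 4862.
A + B − D = 4862 + 429 − 4862 = 429.

429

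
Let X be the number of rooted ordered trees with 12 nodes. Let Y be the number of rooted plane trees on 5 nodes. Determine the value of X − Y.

Rooted ordered (plane) trees on m nodes have m−1 edges and are counted by C_{m−1}; m = 12 gives C_11. So X = C_11 = 58786.
A rooted plane tree on 5 nodes has 4 edges, and such trees are counted by C_4. So Y = C_4 = 14.
X − Y = 58786 − 14 = 58772.

58772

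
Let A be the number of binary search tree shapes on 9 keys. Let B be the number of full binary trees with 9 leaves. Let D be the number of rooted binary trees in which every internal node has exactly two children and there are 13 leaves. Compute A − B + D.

There are C_n binary search tree shapes on n keys; with n = 9 that is C_9. So A = C_9 = 4862.
A full binary tree with L leaves has L−1 internal nodes and is counted by C_{L−1}; L = 9 gives C_8. So B = C_8 = 1430.
A full binary tree with L leaves has L−1 internal nodes and is counted by C_{L−1}; L = 13 gives C_12. So D = C_12 = 208012.
A − B + D = 4862 − 1430 + 208012 = 211444.

211444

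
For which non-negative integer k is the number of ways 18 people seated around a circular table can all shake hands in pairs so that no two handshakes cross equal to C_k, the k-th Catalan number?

Non-crossing handshake pairings of 2n people are counted by C_n; 18 people gives n = 9.

9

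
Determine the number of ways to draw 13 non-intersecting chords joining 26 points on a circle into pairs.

742900

Pairing 26 circle points by 13 non-crossing chords gives C_13 matchings.
C_13 = C(26,13)/14 = 10400600/14 = 742900.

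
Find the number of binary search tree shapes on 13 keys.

742900

Rooted binary trees with 13 nodes (each child slot possibly empty) number C_13.
C_13 = 742900.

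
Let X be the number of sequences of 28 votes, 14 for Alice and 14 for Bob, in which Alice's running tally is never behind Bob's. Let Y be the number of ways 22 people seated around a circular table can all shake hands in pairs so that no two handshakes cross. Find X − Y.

Reading a vote for the leader as '(' and for the other as ')' turns such a sequence into a balanced string of 14 pairs, so the count is C_14. So X = C_14 = 2674440.
With 22 = 2·11 people, non-crossing handshake pairings are non-crossing perfect matchings on a circle, counted by C_11. So Y = C_11 = 58786.
X − Y = 2674440 − 58786 = 2615654.

2615654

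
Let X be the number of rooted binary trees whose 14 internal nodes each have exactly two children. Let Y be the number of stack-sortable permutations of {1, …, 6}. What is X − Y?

The number of full binary trees on 14 internal nodes is the Catalan number C_14. So X = C_14 = 2674440.
By Knuth's characterisation, the stack-sortable permutations of length 6 are the 231-avoiders, numbering C_6. So Y = C_6 = 132.
X − Y = 2674440 − 132 = 2674308.

2674308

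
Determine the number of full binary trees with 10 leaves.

4862

A full binary tree with L leaves has L−1 internal nodes and is counted by C_{L−1}; L = 10 gives C_9.
C_9 = C(18,9)/10 = 48620/10 = 4862.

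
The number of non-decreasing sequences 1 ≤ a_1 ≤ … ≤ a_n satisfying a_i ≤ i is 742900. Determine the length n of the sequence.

Such sub-staircase sequences of length n are counted by C_n, and C_13 = 742900.

13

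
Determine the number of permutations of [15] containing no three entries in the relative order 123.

For any fixed pattern of length 3, the pattern-avoiding permutations of [15] number C_15.
C_15 = C(30,15)/16 = 155117520/16 = 9694845.

9694845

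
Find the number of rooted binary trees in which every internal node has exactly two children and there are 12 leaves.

58786

A full binary tree with L leaves has L−1 internal nodes and is counted by C_{L−1}; L = 12 gives C_11.
C_11 = C(22,11)/12 = 705432/12 = 58786.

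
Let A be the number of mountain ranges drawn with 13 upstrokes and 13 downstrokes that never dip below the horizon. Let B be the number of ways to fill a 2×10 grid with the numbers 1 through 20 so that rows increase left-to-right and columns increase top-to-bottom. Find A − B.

A Dyck path with 13 up-steps and 13 down-steps has semilength 13, so there are C_13 of them. So A = C_13 = 742900.
By the hook-length formula (or a Dyck-path bijection), SYT of shape 2×10 number C_10. So B = C_10 = 16796.
A − B = 742900 − 16796 = 726104.

726104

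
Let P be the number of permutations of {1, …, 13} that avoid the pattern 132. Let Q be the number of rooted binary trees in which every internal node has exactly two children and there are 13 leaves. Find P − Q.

For any fixed pattern of length 3, the pattern-avoiding permutations of [13] number C_13. So P = C_13 = 742900.
A full binary tree with L leaves has L−1 internal nodes and is counted by C_{L−1}; L = 13 gives C_12. So Q = C_12 = 208012.
P − Q = 742900 − 208012 = 534888.

534888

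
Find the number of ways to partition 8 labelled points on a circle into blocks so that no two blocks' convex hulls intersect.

The non-crossing partitions of [8] form a lattice of size C_8.
C_8 = C(16,8)/9 = 12870/9 = 1430.

1430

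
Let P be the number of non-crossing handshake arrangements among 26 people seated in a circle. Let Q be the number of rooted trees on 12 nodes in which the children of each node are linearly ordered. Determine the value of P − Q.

684114

With 26 = 2·13 people, non-crossing handshake pairings are non-crossing perfect matchings on a circle, counted by C_13. So P = C_13 = 742900.
A rooted plane tree on 12 nodes has 11 edges, and such trees are counted by C_11. So Q = C_11 = 58786.
P − Q = 742900 − 58786 = 684114.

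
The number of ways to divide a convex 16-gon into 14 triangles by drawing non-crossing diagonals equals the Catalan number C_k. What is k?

A convex 16-gon is triangulated into 14 triangles, and the number of such triangulations is the Catalan number C_{16−2} = C_14.

14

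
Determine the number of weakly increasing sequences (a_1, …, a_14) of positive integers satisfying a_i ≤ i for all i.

Such sub-staircase sequences of length n are counted by C_n; here n = 14.
C_14 = C(28,14)/15 = 40116600/15 = 2674440.

2674440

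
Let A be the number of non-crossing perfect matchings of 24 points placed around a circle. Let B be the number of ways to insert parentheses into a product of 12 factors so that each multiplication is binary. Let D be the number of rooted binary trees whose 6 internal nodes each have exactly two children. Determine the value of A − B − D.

Non-crossing perfect matchings of 2n points on a circle are counted by C_n; with 24 points, n = 12. So A = C_12 = 208012.
Parenthesizations of m factors correspond to full binary trees with m leaves, counted by C_{m−1}; m = 12 gives C_11. So B = C_11 = 58786.
The number of full binary trees on 6 internal nodes is the Catalan number C_6. So D = C_6 = 132.
A − B − D = 208012 − 58786 − 132 = 149094.

149094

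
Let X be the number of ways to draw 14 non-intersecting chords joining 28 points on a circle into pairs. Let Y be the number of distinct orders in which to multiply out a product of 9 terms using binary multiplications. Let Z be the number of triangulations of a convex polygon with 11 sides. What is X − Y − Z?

2668148

Non-crossing perfect matchings of 2n points on a circle are counted by C_n; with 28 points, n = 14. So X = C_14 = 2674440.
Bracketing 9 factors into binary products is counted by C_{9−1} = C_8. So Y = C_8 = 1430.
A convex 11-gon is triangulated into 9 triangles, and the number of such triangulations is the Catalan number C_{11−2} = C_9. So Z = C_9 = 4862.
X − Y − Z = 2674440 − 1430 − 4862 = 2668148.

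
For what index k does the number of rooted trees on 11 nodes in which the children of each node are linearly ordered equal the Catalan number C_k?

Rooted ordered (plane) trees on m nodes have m−1 edges and are counted by C_{m−1}; m = 11 gives C_10.

10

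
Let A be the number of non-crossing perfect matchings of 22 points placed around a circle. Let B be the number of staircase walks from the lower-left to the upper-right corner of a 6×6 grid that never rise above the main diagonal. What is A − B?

Pairing 22 circle points by 11 non-crossing chords gives C_11 matchings. So A = C_11 = 58786.
Monotone paths in an n×n grid that stay weakly below the diagonal are counted by C_n; here n = 6. So B = C_6 = 132.
A − B = 58786 − 132 = 58654.

58654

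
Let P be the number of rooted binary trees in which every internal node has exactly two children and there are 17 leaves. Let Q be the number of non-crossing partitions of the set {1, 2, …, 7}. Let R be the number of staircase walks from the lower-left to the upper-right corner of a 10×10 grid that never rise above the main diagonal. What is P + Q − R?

Full binary trees with 17 leaves have 17−1 = 16 internal nodes, so there are C_16 of them. So P = C_16 = 35357670.
Non-crossing partitions of an n-element set are counted by C_n; here n = 7. So Q = C_7 = 429.
Monotone paths in an n×n grid that stay weakly below the diagonal are counted by C_n; here n = 10. So R = C_10 = 16796.
P + Q − R = 35357670 + 429 − 16796 = 35341303.

35341303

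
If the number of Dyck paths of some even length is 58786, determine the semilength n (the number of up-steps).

11

Dyck paths of semilength n are counted by C_n; 58786 = C_11.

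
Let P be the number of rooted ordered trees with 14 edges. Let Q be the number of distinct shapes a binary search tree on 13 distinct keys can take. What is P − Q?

A rooted plane tree with 14 edges has 15 nodes, and the count is C_14. So P = C_14 = 2674440.
There are C_n binary search tree shapes on n keys; with n = 13 that is C_13. So Q = C_13 = 742900.
P − Q = 2674440 − 742900 = 1931540.

1931540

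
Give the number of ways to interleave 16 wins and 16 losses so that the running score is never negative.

35357670

Ballot sequences with n votes each where one side never trails are Dyck words, counted by C_n; here n = 16.
C_16 = C_15 · 2(2·15+1)/(15+2) = 9694845 · 62/17 = 35357670.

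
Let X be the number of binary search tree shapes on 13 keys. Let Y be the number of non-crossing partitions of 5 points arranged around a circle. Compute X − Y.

742858

There are C_n binary search tree shapes on n keys; with n = 13 that is C_13. So X = C_13 = 742900.
The non-crossing partitions of [5] form a lattice of size C_5. So Y = C_5 = 42.
X − Y = 742900 − 42 = 742858.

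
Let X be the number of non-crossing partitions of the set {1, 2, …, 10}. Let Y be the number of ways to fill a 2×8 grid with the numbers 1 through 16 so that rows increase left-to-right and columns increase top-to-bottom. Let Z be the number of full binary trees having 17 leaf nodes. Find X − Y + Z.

35373036

Non-crossing partitions of an n-element set are counted by C_n; here n = 10. So X = C_10 = 16796.
By the hook-length formula (or a Dyck-path bijection), SYT of shape 2×8 number C_8. So Y = C_8 = 1430.
A full binary tree with L leaves has L−1 internal nodes and is counted by C_{L−1}; L = 17 gives C_16. So Z = C_16 = 35357670.
X − Y + Z = 16796 − 1430 + 35357670 = 35373036.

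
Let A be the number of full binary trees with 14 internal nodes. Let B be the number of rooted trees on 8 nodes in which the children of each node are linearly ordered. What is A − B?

2674011

Full binary trees with n internal nodes are counted by C_n; here n = 14. So A = C_14 = 2674440.
A rooted plane tree on 8 nodes has 7 edges, and such trees are counted by C_7. So B = C_7 = 429.
A − B = 2674440 − 429 = 2674011.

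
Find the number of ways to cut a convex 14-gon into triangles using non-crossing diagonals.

208012

The number of triangulations of a 14-gon is the Catalan number C_12 (index = sides − 2).
C_12 = C_11 · 2(2·11+1)/(11+2) = 58786 · 46/13 = 208012.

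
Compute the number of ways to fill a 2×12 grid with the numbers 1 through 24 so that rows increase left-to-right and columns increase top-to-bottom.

Standard Young tableaux of shape 2×n are counted by C_n; here n = 12.
C_12 = C(24,12)/13 = 2704156/13 = 208012.

208012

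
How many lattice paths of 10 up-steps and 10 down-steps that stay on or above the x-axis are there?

Paths of 10 up- and 10 down-steps that never dip below the axis are Dyck paths; their count is C_10.
C_10 = C(20,10)/11 = 184756/11 = 16796.

16796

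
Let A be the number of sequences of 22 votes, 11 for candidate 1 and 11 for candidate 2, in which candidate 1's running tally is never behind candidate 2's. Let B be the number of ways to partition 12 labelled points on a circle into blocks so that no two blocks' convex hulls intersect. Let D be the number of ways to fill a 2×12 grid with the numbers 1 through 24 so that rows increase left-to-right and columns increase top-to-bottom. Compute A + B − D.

Ballot sequences with n votes each where one side never trails are Dyck words, counted by C_n; here n = 11. So A = C_11 = 58786.
Non-crossing partitions of an n-element set are counted by C_n; here n = 12. So B = C_12 = 208012.
Standard Young tableaux of shape 2×n are counted by C_n; here n = 12. So D = C_12 = 208012.
A + B − D = 58786 + 208012 − 208012 = 58786.

58786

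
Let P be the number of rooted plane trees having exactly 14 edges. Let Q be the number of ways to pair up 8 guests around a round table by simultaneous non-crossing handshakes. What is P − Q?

2674426

Rooted ordered trees with n edges are counted by C_n; here n = 14. So P = C_14 = 2674440.
With 8 = 2·4 people, non-crossing handshake pairings are non-crossing perfect matchings on a circle, counted by C_4. So Q = C_4 = 14.
P − Q = 2674440 − 14 = 2674426.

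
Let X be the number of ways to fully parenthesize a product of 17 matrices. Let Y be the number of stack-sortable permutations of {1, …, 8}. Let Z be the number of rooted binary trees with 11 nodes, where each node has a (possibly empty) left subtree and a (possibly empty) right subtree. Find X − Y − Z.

Parenthesizations of m factors correspond to full binary trees with m leaves, counted by C_{m−1}; m = 17 gives C_16. So X = C_16 = 35357670.
By Knuth's characterisation, the stack-sortable permutations of length 8 are the 231-avoiders, numbering C_8. So Y = C_8 = 1430.
Rooted binary trees with 11 nodes (each child slot possibly empty) number C_11. So Z = C_11 = 58786.
X − Y − Z = 35357670 − 1430 − 58786 = 35297454.

35297454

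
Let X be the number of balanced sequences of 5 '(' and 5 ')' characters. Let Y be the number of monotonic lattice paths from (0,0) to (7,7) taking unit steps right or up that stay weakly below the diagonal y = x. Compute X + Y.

471

A balanced arrangement of 5 bracket pairs is a Dyck word of semilength 5, so the count is C_5. So X = C_5 = 42.
Monotone paths in an n×n grid that stay weakly below the diagonal are counted by C_n; here n = 7. So Y = C_7 = 429.
X + Y = 42 + 429 = 471.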